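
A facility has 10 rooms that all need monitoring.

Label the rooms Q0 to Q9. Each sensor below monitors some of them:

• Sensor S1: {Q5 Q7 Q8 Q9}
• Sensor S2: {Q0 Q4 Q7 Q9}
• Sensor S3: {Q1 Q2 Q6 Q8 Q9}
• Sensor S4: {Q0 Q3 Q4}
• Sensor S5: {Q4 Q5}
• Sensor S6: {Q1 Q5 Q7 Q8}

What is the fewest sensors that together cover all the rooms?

3

S3 and S4 and S6 together: S3 ∪ S4 ∪ S6 = {Q0, Q1, Q2, Q3, Q4, Q5, Q6, Q7, Q8, Q9} — every room is covered.
Only S3 contains Q2, so S3 is forced; the remaining 5 rooms need at least 2 more sensors (each remaining sensor adds at most 3) — so at least 3 sensors are needed, and 3 is optimal.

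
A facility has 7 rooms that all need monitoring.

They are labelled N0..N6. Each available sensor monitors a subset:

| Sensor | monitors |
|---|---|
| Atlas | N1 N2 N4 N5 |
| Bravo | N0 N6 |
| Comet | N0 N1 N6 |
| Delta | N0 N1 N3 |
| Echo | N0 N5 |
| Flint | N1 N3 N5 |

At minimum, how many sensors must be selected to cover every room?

Take {Atlas, Bravo, Delta}. Their union is {N0, N1, N2, N3, N4, N5, N6}, which is all 7 rooms.
Only Atlas contains N2, so Atlas is forced; the remaining 3 rooms need at least 2 more sensors (each remaining sensor adds at most 2) — so at least 3 sensors are needed, and 3 is optimal.

3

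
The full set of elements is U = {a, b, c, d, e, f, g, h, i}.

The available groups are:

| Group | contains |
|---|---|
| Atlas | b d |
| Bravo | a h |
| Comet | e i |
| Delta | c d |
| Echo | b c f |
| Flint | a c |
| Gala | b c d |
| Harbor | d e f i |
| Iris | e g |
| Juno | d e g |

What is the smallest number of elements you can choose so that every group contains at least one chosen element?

4

T = {a, d, e, f} meets every group (each contains at least one member of T), and |T| = 4.
No choice of 3 elements meets every group, so 4 is the minimum.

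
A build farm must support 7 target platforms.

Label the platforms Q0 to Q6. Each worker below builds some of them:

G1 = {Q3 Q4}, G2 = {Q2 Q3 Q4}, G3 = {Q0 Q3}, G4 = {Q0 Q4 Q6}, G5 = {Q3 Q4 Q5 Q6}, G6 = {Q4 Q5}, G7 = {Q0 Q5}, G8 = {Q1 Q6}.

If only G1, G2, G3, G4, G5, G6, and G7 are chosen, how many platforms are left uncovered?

1

Union of G1, G2, G3, G4, G5, G6, G7 = {Q0, Q2, Q3, Q4, Q5, Q6}.
Not covered: Q1 — 1 platform.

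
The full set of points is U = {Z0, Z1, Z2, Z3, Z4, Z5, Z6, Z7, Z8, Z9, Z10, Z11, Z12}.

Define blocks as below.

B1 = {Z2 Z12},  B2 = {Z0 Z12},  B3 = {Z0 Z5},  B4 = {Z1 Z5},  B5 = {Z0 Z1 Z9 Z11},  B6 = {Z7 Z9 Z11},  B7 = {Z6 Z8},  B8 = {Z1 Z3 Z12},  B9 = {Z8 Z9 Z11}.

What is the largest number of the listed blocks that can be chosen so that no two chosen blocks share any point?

4

B2, B4, B6, B7 are pairwise disjoint (B2={Z0,Z12}; B4={Z1,Z5}; B6={Z7,Z9,Z11}; B7={Z6,Z8}).
Every remaining block overlaps one of these, and no 5 of the listed blocks are pairwise disjoint, so 4 is the maximum.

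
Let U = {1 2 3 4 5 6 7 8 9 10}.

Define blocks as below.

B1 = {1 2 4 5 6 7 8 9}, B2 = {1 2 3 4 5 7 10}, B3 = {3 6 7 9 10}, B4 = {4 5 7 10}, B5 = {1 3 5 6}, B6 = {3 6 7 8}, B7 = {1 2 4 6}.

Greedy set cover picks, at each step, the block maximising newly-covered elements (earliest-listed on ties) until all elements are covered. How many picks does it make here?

Greedy: pick B1 (covers 8 new) → pick B2 (covers 2 new). Total picks: 2.

2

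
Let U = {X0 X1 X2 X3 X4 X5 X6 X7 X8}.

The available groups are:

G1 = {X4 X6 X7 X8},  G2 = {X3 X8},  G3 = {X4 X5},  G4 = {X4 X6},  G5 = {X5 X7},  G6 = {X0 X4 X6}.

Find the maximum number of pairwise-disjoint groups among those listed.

3

G2, G5, G6 are pairwise disjoint (G2={X3,X8}; G5={X5,X7}; G6={X0,X4,X6}).
Every remaining group overlaps one of these, and no 4 of the listed groups are pairwise disjoint, so 3 is the maximum.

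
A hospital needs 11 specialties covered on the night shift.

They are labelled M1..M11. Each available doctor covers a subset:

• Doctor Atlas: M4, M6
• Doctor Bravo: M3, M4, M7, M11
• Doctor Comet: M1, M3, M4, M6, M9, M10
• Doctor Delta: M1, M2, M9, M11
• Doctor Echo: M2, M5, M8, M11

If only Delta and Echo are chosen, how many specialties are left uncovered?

Union of Delta, Echo = {M1, M2, M5, M8, M9, M11}.
Not covered: M3, M4, M6, M7, M10 — 5 specialties.

5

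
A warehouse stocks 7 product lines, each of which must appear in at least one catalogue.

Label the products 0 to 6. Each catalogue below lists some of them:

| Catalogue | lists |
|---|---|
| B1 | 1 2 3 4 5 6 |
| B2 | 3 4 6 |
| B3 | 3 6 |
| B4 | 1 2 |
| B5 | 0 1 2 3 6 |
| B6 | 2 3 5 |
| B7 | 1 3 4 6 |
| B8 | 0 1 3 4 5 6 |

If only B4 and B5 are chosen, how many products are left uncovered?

2

Union of B4, B5 = {0, 1, 2, 3, 6}.
Not covered: 4, 5 — 2 products.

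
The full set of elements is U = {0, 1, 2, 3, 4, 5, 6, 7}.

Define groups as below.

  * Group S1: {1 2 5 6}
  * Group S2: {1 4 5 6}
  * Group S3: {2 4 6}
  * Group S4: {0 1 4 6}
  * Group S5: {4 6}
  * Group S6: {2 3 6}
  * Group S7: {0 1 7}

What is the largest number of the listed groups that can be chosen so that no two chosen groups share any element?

S5, S7 are pairwise disjoint (S5={4,6}; S7={0,1,7}).
Every remaining group overlaps one of these, and no 3 of the listed groups are pairwise disjoint, so 2 is the maximum.

2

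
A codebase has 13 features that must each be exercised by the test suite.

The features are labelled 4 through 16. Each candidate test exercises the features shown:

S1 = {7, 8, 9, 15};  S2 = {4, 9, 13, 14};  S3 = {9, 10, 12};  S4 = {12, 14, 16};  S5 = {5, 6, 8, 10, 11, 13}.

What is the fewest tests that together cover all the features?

4

S1 and S2 and S4 and S5 together: S1 ∪ S2 ∪ S4 ∪ S5 = {4, 5, 6, 7, 8, 9, 10, 11, 12, 13, 14, 15, 16} — every feature is covered.
Only S5 contains 5, so S5 is forced; the remaining 7 features need at least 3 more tests (each remaining test adds at most 3) — so at least 4 tests are needed, and 4 is optimal.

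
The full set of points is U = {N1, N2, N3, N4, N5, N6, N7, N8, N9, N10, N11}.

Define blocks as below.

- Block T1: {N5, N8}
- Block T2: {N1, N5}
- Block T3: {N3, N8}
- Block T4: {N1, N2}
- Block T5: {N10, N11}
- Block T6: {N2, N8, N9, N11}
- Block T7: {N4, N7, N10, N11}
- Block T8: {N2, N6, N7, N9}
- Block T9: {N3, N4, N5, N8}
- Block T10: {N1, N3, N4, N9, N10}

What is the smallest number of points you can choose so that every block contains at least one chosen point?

4

Take H = {N1, N8, N9, N11}. Each listed block contains at least one of these, so H is a hitting set of size 4.
The blocks T2, T3, T5, T8 are pairwise disjoint, so any hitting set needs a separate point for each — at least 4. Hence 4 is optimal.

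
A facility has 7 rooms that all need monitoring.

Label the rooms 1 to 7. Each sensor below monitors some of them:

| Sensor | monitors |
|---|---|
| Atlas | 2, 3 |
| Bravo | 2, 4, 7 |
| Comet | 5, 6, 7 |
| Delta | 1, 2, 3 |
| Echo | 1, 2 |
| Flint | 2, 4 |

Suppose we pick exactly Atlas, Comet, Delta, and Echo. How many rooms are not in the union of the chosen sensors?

1

Union of Atlas, Comet, Delta, Echo = {1, 2, 3, 5, 6, 7}.
Not covered: 4 — 1 room.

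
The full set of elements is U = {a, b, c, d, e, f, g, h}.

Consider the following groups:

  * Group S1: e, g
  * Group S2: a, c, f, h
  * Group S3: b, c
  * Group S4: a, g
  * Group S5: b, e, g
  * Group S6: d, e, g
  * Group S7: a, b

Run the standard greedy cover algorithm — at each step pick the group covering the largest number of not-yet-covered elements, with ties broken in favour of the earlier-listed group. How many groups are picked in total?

3

Greedy: pick S2 (covers 4 new) → pick S5 (covers 3 new) → pick S6 (covers 1 new). Total picks: 3.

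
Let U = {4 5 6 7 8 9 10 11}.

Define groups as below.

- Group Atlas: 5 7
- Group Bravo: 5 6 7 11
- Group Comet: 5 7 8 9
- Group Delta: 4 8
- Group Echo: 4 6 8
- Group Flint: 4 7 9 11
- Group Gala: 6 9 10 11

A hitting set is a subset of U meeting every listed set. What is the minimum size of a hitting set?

The 3 items {7, 8, 11} hit every group.
The groups Atlas, Delta, Gala are pairwise disjoint, so any hitting set needs a separate item for each — at least 3. Hence 3 is optimal.

3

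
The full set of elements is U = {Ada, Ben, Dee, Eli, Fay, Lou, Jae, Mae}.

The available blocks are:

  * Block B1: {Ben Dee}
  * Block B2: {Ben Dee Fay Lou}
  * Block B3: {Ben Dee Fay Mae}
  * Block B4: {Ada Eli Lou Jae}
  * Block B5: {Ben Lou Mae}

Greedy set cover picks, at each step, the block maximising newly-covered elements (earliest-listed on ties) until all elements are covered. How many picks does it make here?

3

Greedy: pick B2 (covers 4 new) → pick B4 (covers 3 new) → pick B3 (covers 1 new). Total picks: 3.
(The true minimum cover uses only 2 blocks, so greedy is not optimal here.)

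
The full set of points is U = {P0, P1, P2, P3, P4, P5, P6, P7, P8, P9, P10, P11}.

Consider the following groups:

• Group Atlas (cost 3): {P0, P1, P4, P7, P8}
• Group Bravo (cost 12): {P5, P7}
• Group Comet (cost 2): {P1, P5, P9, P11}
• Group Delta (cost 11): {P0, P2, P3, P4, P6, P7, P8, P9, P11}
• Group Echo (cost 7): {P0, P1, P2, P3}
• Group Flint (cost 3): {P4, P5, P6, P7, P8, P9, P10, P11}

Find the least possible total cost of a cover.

10

Echo, Flint together cover every point (Echo ∪ Flint = {P0, P1, P2, P3, P4, P5, P6, P7, P8, P9, P10, P11}); total cost 7 + 3 = 10.
The greedy pick Flint, Atlas, Echo costs 13; no covering selection beats 10.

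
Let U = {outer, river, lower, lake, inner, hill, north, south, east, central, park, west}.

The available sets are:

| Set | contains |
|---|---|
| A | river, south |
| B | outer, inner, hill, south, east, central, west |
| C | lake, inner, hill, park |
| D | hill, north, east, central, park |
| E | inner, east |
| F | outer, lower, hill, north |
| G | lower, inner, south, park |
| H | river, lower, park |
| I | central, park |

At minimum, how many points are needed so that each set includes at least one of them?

4

Take T = {river, lower, east, park}. Each listed set contains at least one of these, so T is a hitting set of size 4.
The sets A, E, F, I are pairwise disjoint, so any hitting set needs a separate point for each — at least 4. Hence 4 is optimal.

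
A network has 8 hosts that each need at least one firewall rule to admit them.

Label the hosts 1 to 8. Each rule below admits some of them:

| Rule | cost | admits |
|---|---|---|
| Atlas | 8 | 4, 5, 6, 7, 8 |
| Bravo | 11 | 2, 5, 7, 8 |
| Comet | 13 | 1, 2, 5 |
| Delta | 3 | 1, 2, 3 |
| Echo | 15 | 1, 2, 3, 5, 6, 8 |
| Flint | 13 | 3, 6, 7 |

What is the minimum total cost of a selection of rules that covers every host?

Atlas, Delta together cover every host (Atlas ∪ Delta = {1, 2, 3, 4, 5, 6, 7, 8}); total cost 8 + 3 = 11.
No covering selection has total cost below 11.

11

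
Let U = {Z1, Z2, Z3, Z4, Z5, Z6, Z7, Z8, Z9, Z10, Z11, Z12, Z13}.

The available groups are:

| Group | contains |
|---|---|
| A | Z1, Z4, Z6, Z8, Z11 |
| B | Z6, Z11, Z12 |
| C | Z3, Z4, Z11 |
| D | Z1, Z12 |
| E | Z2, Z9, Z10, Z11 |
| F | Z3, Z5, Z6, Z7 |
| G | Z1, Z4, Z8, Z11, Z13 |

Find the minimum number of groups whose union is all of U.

4

Take {D, E, F, G}. Their union is {Z1, Z2, Z3, Z4, Z5, Z6, Z7, Z8, Z9, Z10, Z11, Z12, Z13}, which is all 13 elements.
Only E contains Z2, so E is forced; the remaining 9 elements need at least 3 more groups (each remaining group adds at most 4) — so at least 4 groups are needed, and 4 is optimal.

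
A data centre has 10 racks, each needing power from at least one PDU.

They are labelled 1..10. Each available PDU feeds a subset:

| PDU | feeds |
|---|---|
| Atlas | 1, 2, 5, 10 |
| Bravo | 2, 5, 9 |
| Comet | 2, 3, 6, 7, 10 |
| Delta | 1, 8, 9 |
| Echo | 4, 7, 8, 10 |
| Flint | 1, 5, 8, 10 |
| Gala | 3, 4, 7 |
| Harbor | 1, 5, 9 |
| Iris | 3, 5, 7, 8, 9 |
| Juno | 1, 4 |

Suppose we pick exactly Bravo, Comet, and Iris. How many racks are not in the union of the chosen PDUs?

Union of Bravo, Comet, Iris = {2, 3, 5, 6, 7, 8, 9, 10}.
Not covered: 1, 4 — 2 racks.

2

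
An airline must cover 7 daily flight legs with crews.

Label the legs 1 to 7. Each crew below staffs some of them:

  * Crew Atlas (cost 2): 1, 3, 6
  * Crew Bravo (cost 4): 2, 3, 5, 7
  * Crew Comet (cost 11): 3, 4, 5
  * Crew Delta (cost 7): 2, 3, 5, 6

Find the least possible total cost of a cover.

Atlas, Bravo, Comet together cover every leg (Atlas ∪ Bravo ∪ Comet = {1, 2, 3, 4, 5, 6, 7}); total cost 2 + 4 + 11 = 17.
No covering selection has total cost below 17.

17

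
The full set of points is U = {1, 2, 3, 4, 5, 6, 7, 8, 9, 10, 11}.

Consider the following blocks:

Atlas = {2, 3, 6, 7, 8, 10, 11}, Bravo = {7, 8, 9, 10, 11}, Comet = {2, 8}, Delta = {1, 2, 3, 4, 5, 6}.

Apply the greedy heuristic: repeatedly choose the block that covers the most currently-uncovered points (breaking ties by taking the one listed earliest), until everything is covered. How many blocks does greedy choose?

Greedy: pick Atlas (covers 7 new) → pick Delta (covers 3 new) → pick Bravo (covers 1 new). Total picks: 3.
(The true minimum cover uses only 2 blocks, so greedy is not optimal here.)

3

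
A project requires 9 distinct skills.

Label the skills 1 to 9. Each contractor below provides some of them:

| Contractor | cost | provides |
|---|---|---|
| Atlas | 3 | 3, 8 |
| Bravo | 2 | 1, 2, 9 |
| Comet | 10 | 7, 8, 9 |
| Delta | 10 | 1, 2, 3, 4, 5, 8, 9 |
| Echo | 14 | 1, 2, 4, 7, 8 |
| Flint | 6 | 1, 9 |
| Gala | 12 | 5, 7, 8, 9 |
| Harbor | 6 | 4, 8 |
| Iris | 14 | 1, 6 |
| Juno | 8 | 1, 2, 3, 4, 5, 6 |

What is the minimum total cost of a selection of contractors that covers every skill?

Comet, Juno together cover every skill (Comet ∪ Juno = {1, 2, 3, 4, 5, 6, 7, 8, 9}); total cost 10 + 8 = 18.
The greedy pick Bravo, Atlas, Juno, Comet costs 23; no covering selection beats 18.

18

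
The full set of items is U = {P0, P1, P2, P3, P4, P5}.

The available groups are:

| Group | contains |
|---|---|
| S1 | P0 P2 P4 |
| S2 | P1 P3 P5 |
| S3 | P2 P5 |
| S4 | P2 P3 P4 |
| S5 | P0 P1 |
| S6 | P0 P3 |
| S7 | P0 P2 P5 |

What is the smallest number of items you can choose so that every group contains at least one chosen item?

3

The 3 items {P1, P2, P3} hit every group.
No choice of 2 items meets every group, so 3 is the minimum.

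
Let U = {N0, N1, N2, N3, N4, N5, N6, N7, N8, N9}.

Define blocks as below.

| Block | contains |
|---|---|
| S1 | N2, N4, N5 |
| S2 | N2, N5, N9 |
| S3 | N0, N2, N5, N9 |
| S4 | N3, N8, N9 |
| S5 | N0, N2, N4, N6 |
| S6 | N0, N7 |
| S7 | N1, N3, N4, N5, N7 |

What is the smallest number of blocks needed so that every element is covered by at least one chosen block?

Take {S4, S5, S7}. Their union is {N0, N1, N2, N3, N4, N5, N6, N7, N8, N9}, which is all 10 elements.
Only S7 contains N1, so S7 is forced; the remaining 5 elements need at least 2 more blocks (each remaining block adds at most 3) — so at least 3 blocks are needed, and 3 is optimal.

3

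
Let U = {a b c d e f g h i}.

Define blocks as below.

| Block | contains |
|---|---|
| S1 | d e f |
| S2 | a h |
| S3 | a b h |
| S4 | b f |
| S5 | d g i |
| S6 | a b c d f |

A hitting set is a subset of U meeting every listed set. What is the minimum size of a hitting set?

3

Take T = {a, f, g}. Each listed block contains at least one of these, so T is a hitting set of size 3.
The blocks S2, S4, S5 are pairwise disjoint, so any hitting set needs a separate element for each — at least 3. Hence 3 is optimal.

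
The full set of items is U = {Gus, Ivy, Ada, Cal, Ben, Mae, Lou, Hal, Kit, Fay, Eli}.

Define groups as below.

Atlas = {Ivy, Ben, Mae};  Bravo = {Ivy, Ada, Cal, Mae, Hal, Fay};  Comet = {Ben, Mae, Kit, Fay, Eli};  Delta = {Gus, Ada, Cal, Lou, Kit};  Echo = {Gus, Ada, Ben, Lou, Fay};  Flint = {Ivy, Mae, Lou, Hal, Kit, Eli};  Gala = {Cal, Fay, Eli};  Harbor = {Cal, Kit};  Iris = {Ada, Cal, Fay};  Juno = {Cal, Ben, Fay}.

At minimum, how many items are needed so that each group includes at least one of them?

Take H = {Cal, Ben, Mae}. Each listed group contains at least one of these, so H is a hitting set of size 3.
No choice of 2 items meets every group, so 3 is the minimum.

3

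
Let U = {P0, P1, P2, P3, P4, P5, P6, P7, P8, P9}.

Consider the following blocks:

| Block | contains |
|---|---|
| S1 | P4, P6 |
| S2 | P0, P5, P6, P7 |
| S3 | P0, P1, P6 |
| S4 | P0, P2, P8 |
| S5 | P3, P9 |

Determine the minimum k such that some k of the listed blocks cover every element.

S1 and S2 and S3 and S4 and S5 together: S1 ∪ S2 ∪ S3 ∪ S4 ∪ S5 = {P0, P1, P2, P3, P4, P5, P6, P7, P8, P9} — every element is covered.
Only S3 contains P1, so S3 is forced; the remaining 7 elements need at least 4 more blocks (each remaining block adds at most 2) — so at least 5 blocks are needed, and 5 is optimal.

5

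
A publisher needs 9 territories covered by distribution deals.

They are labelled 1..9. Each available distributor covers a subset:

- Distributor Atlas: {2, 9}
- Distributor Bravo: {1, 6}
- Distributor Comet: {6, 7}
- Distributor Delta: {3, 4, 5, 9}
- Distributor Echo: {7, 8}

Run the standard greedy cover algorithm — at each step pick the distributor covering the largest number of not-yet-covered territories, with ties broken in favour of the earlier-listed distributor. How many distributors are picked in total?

Greedy: pick Delta (covers 4 new) → pick Bravo (covers 2 new) → pick Echo (covers 2 new) → pick Atlas (covers 1 new). Total picks: 4.

4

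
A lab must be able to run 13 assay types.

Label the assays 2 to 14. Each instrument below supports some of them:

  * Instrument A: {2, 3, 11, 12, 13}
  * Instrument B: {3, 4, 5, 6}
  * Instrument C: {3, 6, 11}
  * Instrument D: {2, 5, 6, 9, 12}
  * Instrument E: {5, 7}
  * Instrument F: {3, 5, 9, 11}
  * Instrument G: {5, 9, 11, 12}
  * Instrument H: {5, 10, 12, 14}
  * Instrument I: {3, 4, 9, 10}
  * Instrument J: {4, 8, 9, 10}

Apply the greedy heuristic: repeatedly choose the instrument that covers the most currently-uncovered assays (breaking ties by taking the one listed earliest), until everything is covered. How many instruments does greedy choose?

Greedy: pick A (covers 5 new) → pick J (covers 4 new) → pick B (covers 2 new) → pick E (covers 1 new) → pick H (covers 1 new). Total picks: 5.

5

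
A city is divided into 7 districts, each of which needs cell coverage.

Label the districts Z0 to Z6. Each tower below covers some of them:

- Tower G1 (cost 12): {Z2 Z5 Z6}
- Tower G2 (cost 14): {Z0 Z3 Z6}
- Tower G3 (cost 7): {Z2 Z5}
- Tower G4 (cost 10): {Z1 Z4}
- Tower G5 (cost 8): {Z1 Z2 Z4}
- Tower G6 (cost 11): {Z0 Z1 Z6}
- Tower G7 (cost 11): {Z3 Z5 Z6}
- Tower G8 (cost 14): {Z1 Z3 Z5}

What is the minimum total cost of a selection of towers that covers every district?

G2, G3, G5 together cover every district (G2 ∪ G3 ∪ G5 = {Z0, Z1, Z2, Z3, Z4, Z5, Z6}); total cost 14 + 7 + 8 = 29.
The greedy pick G5, G7, G6 costs 30; no covering selection beats 29.

29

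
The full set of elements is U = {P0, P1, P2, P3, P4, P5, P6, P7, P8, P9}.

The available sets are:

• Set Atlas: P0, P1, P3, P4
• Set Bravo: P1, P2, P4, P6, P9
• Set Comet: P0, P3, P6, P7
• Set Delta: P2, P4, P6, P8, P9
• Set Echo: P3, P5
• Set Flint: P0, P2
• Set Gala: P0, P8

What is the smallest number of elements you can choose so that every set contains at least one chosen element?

3

H = {P0, P4, P5} meets every set (each contains at least one member of H), and |H| = 3.
The sets Bravo, Echo, Gala are pairwise disjoint, so any hitting set needs a separate element for each — at least 3. Hence 3 is optimal.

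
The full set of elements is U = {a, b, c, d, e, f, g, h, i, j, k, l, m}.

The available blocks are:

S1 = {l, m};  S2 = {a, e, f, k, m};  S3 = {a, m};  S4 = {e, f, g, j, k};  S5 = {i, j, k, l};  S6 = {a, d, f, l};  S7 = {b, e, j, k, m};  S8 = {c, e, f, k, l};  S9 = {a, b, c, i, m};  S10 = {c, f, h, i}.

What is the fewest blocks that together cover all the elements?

S4, S6, S7, and S10 cover everything between them: the union {a, b, c, d, e, f, g, h, i, j, k, l, m} is all of U.
No 3 of the 10 blocks cover everything (all 120 combinations miss at least one element), so 4 is optimal.

4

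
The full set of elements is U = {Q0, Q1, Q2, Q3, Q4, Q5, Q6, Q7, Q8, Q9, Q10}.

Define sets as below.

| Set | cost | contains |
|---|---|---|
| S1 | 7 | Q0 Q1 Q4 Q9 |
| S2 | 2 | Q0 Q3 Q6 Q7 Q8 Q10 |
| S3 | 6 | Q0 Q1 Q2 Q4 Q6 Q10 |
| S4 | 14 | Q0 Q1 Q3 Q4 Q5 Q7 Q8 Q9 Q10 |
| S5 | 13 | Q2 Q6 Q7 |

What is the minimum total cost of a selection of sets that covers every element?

S3, S4 together cover every element (S3 ∪ S4 = {Q0, Q1, Q2, Q3, Q4, Q5, Q6, Q7, Q8, Q9, Q10}); total cost 6 + 14 = 20.
The greedy pick S2, S3, S1, S4 costs 29; no covering selection beats 20.

20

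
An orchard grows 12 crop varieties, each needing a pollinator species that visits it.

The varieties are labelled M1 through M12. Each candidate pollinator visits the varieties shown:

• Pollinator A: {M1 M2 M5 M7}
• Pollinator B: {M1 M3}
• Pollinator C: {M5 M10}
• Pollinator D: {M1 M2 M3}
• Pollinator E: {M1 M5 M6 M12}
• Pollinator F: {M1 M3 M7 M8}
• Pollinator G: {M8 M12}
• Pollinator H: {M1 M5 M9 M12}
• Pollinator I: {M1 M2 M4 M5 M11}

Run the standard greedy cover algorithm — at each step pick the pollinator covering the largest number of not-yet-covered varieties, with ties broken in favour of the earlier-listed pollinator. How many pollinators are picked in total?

5

Greedy: pick I (covers 5 new) → pick F (covers 3 new) → pick E (covers 2 new) → pick C (covers 1 new) → pick H (covers 1 new). Total picks: 5.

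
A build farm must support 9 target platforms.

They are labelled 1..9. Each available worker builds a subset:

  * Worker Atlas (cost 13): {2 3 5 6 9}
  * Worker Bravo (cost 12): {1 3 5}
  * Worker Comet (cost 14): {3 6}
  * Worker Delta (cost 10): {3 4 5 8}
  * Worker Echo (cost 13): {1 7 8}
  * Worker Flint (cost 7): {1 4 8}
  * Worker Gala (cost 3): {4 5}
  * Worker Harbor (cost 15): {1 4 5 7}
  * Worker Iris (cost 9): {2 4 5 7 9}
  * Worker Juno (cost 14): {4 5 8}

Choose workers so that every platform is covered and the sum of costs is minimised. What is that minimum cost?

29

Atlas, Echo, Gala together cover every platform (Atlas ∪ Echo ∪ Gala = {1, 2, 3, 4, 5, 6, 7, 8, 9}); total cost 13 + 13 + 3 = 29.
The greedy pick Gala, Iris, Flint, Atlas costs 32; no covering selection beats 29.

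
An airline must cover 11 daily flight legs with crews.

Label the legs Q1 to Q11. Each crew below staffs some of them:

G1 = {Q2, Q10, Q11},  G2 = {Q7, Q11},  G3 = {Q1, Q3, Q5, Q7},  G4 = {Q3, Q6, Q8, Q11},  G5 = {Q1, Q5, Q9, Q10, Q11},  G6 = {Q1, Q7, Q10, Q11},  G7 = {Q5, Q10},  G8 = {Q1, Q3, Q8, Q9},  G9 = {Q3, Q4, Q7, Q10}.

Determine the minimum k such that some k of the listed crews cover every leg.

Take {G1, G4, G5, G9}. Their union is {Q1, Q2, Q3, Q4, Q5, Q6, Q7, Q8, Q9, Q10, Q11}, which is all 11 legs.
No 3 of the 9 crews cover everything (all 84 combinations miss at least one leg), so 4 is optimal.

4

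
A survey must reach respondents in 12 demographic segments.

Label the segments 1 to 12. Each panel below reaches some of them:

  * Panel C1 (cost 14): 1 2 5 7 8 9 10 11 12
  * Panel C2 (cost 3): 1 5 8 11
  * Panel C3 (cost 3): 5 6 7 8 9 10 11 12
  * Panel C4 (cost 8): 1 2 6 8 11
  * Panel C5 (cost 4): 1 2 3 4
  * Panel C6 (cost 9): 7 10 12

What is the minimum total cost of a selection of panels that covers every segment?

7

C3, C5 together cover every segment (C3 ∪ C5 = {1, 2, 3, 4, 5, 6, 7, 8, 9, 10, 11, 12}); total cost 3 + 4 = 7.
No covering selection has total cost below 7.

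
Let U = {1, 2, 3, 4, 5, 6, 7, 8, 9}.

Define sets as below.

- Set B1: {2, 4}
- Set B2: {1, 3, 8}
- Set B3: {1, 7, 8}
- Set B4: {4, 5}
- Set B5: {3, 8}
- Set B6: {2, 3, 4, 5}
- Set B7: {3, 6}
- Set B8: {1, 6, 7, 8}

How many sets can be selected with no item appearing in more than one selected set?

3

B3, B4, B7 are pairwise disjoint (B3={1,7,8}; B4={4,5}; B7={3,6}).
Every remaining set overlaps one of these, and no 4 of the listed sets are pairwise disjoint, so 3 is the maximum.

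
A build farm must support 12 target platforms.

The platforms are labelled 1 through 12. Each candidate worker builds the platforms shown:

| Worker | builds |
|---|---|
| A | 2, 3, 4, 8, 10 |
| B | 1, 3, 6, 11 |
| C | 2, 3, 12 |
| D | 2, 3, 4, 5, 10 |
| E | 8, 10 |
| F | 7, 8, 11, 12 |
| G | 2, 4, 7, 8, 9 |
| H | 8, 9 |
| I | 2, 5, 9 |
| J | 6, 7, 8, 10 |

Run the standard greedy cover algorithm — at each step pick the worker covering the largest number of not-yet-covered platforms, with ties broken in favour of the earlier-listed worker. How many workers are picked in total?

Greedy: pick A (covers 5 new) → pick B (covers 3 new) → pick F (covers 2 new) → pick I (covers 2 new). Total picks: 4.

4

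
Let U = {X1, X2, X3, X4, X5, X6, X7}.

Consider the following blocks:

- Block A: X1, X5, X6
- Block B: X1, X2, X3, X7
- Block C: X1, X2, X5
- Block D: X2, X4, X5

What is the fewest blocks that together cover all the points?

3

A and B and D together: A ∪ B ∪ D = {X1, X2, X3, X4, X5, X6, X7} — every point is covered.
Only B contains X3, so B is forced; the remaining 3 points need at least 2 more blocks (each remaining block adds at most 2) — so at least 3 blocks are needed, and 3 is optimal.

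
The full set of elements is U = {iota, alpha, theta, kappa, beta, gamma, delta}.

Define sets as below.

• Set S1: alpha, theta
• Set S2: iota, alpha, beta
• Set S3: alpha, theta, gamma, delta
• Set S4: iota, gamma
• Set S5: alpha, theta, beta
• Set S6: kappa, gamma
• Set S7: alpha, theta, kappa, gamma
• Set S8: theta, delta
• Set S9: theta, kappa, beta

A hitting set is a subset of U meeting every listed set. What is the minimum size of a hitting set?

Take H = {iota, theta, gamma}. Each listed set contains at least one of these, so H is a hitting set of size 3.
The sets S2, S6, S8 are pairwise disjoint, so any hitting set needs a separate element for each — at least 3. Hence 3 is optimal.

3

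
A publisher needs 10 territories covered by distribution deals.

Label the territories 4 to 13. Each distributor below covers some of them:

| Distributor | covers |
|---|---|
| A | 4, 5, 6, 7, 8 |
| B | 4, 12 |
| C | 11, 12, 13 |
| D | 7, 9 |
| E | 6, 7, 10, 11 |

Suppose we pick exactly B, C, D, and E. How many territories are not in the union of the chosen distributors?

Union of B, C, D, E = {4, 6, 7, 9, 10, 11, 12, 13}.
Not covered: 5, 8 — 2 territories.

2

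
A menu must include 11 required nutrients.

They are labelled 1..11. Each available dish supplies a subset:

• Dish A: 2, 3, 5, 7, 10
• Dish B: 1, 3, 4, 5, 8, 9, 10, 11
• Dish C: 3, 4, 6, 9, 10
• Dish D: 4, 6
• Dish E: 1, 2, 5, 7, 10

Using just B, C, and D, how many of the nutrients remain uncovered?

Union of B, C, D = {1, 3, 4, 5, 6, 8, 9, 10, 11}.
Not covered: 2, 7 — 2 nutrients.

2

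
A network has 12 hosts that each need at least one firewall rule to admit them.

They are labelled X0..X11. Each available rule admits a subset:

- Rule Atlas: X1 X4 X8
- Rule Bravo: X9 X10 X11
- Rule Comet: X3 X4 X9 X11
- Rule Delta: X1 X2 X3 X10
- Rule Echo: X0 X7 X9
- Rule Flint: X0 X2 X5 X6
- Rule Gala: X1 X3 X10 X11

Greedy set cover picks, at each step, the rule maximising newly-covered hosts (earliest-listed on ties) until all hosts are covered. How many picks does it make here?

Greedy: pick Comet (covers 4 new) → pick Flint (covers 4 new) → pick Atlas (covers 2 new) → pick Bravo (covers 1 new) → pick Echo (covers 1 new). Total picks: 5.
(The true minimum cover uses only 4 rules, so greedy is not optimal here.)

5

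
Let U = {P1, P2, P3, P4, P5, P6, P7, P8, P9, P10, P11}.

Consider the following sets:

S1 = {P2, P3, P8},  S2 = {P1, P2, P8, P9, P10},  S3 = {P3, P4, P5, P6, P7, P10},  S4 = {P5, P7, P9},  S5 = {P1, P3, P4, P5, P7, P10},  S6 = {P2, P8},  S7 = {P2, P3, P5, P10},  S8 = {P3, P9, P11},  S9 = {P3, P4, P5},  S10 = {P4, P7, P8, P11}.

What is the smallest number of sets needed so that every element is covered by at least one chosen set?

S2 and S3 and S10 together: S2 ∪ S3 ∪ S10 = {P1, P2, P3, P4, P5, P6, P7, P8, P9, P10, P11} — every element is covered.
Only S3 contains P6, so S3 is forced; the remaining 5 elements need at least 2 more sets (each remaining set adds at most 4) — so at least 3 sets are needed, and 3 is optimal.

3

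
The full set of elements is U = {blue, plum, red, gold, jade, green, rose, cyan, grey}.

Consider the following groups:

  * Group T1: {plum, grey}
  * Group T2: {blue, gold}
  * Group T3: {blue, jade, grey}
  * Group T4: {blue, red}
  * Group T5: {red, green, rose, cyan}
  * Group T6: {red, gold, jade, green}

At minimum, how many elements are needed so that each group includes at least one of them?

3

H = {blue, plum, green} meets every group (each contains at least one member of H), and |H| = 3.
The groups T1, T2, T5 are pairwise disjoint, so any hitting set needs a separate element for each — at least 3. Hence 3 is optimal.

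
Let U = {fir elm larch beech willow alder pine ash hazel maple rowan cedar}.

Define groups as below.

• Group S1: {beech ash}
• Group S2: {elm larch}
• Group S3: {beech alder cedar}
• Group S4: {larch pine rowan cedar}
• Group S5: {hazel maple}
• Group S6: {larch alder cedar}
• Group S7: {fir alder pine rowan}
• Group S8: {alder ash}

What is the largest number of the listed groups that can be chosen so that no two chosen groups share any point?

4

S1, S2, S5, S7 are pairwise disjoint (S1={beech,ash}; S2={elm,larch}; S5={hazel,maple}; S7={fir,alder,pine,rowan}).
Every remaining group overlaps one of these, and no 5 of the listed groups are pairwise disjoint, so 4 is the maximum.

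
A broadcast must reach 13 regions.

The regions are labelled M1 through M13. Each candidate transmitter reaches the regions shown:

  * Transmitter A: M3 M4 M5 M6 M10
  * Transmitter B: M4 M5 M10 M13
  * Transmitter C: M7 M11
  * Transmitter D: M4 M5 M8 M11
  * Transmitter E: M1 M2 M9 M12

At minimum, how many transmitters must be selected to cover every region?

Take {A, B, C, D, E}. Their union is {M1, M2, M3, M4, M5, M6, M7, M8, M9, M10, M11, M12, M13}, which is all 13 regions.
No 4 of the 5 transmitters cover everything (all 5 combinations miss at least one region), so 5 is optimal.

5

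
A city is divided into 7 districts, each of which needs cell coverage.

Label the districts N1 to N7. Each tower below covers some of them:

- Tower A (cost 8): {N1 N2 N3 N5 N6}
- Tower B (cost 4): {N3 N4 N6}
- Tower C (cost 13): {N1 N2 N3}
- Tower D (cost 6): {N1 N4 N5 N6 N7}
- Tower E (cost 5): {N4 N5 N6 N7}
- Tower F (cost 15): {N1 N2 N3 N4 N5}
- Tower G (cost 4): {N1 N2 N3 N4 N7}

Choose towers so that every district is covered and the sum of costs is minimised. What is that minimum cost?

9

E, G together cover every district (E ∪ G = {N1, N2, N3, N4, N5, N6, N7}); total cost 5 + 4 = 9.
No covering selection has total cost below 9.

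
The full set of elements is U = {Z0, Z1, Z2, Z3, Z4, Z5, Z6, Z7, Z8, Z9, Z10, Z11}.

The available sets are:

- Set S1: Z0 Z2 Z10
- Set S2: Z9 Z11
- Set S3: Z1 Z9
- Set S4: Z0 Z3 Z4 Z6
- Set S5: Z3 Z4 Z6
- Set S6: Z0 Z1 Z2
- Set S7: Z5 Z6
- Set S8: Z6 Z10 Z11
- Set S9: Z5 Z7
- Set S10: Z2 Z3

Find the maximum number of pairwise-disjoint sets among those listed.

4

S3, S8, S9, S10 are pairwise disjoint (S3={Z1,Z9}; S8={Z6,Z10,Z11}; S9={Z5,Z7}; S10={Z2,Z3}).
Every remaining set overlaps one of these, and no 5 of the listed sets are pairwise disjoint, so 4 is the maximum.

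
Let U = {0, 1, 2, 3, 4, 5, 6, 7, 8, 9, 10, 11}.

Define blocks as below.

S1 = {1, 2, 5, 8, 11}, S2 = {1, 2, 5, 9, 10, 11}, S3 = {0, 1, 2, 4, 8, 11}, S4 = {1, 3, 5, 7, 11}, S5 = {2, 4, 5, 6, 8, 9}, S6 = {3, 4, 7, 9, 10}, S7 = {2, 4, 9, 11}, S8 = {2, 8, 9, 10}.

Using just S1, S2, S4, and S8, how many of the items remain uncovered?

Union of S1, S2, S4, S8 = {1, 2, 3, 5, 7, 8, 9, 10, 11}.
Not covered: 0, 4, 6 — 3 items.

3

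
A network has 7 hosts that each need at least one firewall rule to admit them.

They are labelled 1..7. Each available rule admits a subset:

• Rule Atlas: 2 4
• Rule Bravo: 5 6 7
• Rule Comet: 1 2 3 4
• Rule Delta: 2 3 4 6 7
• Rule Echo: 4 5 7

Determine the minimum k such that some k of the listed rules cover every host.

Take {Bravo, Comet}. Their union is {1, 2, 3, 4, 5, 6, 7}, which is all 7 hosts.
No single rule has all 7 hosts (the largest, Delta, has 5), so 2 is optimal.

2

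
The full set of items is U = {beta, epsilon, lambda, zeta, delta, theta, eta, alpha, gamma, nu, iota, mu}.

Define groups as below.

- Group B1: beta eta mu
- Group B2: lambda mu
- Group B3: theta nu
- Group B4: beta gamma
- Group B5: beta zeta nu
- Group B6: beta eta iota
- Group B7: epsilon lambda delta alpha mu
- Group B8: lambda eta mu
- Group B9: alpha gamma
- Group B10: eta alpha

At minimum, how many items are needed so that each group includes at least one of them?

4

H = {beta, lambda, theta, alpha} meets every group (each contains at least one member of H), and |H| = 4.
The groups B2, B3, B6, B9 are pairwise disjoint, so any hitting set needs a separate item for each — at least 4. Hence 4 is optimal.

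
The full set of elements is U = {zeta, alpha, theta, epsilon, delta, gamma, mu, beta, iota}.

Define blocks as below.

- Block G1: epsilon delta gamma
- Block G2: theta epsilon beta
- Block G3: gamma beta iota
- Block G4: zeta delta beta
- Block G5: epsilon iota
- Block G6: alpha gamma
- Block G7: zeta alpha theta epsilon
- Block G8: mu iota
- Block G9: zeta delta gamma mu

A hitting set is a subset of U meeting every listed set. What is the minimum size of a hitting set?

The 4 elements {alpha, delta, beta, iota} hit every block.
No choice of 3 elements meets every block, so 4 is the minimum.

4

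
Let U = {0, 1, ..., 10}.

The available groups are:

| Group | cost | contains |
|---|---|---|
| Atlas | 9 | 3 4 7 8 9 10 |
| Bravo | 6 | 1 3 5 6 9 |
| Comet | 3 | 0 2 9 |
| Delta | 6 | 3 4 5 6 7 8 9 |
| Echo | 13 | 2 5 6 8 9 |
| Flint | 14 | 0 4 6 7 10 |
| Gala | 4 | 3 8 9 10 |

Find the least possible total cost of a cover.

18

Atlas, Bravo, Comet together cover every point (Atlas ∪ Bravo ∪ Comet = {0, 1, 2, 3, 4, 5, 6, 7, 8, 9, 10}); total cost 9 + 6 + 3 = 18.
The greedy pick Delta, Comet, Gala, Bravo costs 19; no covering selection beats 18.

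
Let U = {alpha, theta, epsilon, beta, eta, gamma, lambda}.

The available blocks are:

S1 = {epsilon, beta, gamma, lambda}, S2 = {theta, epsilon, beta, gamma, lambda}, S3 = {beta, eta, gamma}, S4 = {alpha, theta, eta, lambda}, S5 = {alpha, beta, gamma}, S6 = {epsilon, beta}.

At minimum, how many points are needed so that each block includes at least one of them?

2

The 2 points {alpha, beta} hit every block.
The blocks S4, S6 are pairwise disjoint, so any hitting set needs a separate point for each — at least 2. Hence 2 is optimal.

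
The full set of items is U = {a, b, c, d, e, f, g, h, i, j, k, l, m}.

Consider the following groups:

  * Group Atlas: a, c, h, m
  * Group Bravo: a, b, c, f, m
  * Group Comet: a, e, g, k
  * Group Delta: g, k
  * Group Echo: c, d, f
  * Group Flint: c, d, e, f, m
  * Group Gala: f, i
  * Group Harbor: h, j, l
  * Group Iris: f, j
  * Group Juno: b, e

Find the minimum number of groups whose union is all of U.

5

Take {Bravo, Comet, Echo, Gala, Harbor}. Their union is {a, b, c, d, e, f, g, h, i, j, k, l, m}, which is all 13 items.
No 4 of the 10 groups cover everything (all 210 combinations miss at least one item), so 5 is optimal.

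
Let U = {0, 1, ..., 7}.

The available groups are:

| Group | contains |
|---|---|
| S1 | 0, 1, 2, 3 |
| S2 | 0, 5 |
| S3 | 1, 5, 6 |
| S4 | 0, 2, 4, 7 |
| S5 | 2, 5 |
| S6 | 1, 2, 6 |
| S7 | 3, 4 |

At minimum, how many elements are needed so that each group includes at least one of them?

3

H = {2, 3, 5} meets every group (each contains at least one member of H), and |H| = 3.
The groups S2, S6, S7 are pairwise disjoint, so any hitting set needs a separate element for each — at least 3. Hence 3 is optimal.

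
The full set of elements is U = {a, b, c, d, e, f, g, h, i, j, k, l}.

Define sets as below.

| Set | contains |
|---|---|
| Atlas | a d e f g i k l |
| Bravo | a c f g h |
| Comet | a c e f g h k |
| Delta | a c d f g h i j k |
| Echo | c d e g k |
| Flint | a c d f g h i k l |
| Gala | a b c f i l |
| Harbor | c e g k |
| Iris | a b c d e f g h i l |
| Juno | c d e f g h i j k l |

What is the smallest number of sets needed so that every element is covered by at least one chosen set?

Iris and Juno together: Iris ∪ Juno = {a, b, c, d, e, f, g, h, i, j, k, l} — every element is covered.
No single set has all 12 elements (the largest, Iris, has 10), so 2 is optimal.

2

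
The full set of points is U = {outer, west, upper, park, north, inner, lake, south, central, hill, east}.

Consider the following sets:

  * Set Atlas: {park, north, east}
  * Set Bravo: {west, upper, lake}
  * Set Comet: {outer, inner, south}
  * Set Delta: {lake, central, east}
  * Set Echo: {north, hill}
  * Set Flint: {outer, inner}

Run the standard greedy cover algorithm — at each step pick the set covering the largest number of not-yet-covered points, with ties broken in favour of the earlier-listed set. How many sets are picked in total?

5

Greedy: pick Atlas (covers 3 new) → pick Bravo (covers 3 new) → pick Comet (covers 3 new) → pick Delta (covers 1 new) → pick Echo (covers 1 new). Total picks: 5.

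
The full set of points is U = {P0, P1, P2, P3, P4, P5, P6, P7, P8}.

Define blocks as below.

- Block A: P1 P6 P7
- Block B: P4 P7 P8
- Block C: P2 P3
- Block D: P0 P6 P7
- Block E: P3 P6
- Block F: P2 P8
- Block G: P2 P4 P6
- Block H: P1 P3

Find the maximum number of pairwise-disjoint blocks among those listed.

D, F, H are pairwise disjoint (D={P0,P6,P7}; F={P2,P8}; H={P1,P3}).
Every remaining block overlaps one of these, and no 4 of the listed blocks are pairwise disjoint, so 3 is the maximum.

3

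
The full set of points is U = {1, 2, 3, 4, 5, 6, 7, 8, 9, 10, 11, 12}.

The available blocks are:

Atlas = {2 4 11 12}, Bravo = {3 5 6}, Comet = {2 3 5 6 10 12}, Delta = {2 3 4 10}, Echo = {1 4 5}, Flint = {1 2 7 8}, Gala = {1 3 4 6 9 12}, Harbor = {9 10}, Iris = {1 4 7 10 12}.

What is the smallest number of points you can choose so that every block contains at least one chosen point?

4

H = {4, 6, 8, 10} meets every block (each contains at least one member of H), and |H| = 4.
No choice of 3 points meets every block, so 4 is the minimum.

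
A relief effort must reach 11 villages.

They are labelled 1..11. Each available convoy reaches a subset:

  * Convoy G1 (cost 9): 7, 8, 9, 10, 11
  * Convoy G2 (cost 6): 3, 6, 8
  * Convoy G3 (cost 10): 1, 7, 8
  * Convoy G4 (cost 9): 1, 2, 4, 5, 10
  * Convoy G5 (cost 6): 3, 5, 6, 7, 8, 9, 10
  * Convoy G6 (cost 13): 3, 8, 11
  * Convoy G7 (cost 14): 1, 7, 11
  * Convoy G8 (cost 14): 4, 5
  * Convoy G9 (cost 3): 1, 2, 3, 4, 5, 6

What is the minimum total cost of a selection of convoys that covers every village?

12

G1, G9 together cover every village (G1 ∪ G9 = {1, 2, 3, 4, 5, 6, 7, 8, 9, 10, 11}); total cost 9 + 3 = 12.
The greedy pick G9, G5, G1 costs 18; no covering selection beats 12.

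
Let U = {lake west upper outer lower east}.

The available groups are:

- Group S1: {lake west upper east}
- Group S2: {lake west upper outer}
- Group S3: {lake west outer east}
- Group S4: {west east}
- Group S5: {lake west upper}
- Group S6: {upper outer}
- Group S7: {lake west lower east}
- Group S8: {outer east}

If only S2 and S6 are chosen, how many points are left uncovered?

2

Union of S2, S6 = {lake, west, upper, outer}.
Not covered: lower, east — 2 points.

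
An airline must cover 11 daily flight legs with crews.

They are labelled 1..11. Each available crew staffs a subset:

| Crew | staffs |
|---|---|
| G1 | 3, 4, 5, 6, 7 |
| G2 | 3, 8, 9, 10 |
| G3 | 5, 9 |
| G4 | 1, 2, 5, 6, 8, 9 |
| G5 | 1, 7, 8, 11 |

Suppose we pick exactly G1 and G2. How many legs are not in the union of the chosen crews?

Union of G1, G2 = {3, 4, 5, 6, 7, 8, 9, 10}.
Not covered: 1, 2, 11 — 3 legs.

3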